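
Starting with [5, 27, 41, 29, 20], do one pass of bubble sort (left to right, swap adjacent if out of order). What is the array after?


After one pass: [5, 27, 29, 20, 41]


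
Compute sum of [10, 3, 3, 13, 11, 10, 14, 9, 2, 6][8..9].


Prefix sums: [0, 10, 13, 16, 29, 40, 50, 64, 73, 75, 81]
Sum[8..9] = prefix[10] - prefix[8] = 81 - 73 = 8


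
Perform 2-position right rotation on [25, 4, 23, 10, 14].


Right rotate by 2: [10, 14, 25, 4, 23]


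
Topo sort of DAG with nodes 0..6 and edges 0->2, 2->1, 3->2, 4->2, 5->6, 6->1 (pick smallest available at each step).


Kahn's algorithm, process smallest node first
Order: [0, 3, 4, 2, 5, 6, 1]


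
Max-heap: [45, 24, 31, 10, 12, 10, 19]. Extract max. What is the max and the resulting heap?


Max = 45
Replace root with last, heapify down
Resulting heap: [31, 24, 19, 10, 12, 10]


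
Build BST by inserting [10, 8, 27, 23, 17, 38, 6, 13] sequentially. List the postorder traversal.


Root = 10; build tree by BST insertion.
Postorder traversal: [6, 8, 13, 17, 23, 38, 27, 10]


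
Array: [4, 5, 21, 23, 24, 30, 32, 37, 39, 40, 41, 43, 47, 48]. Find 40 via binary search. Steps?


Search for 40:
[0,13] mid=6 arr[6]=32
[7,13] mid=10 arr[10]=41
[7,9] mid=8 arr[8]=39
[9,9] mid=9 arr[9]=40
Total: 4 comparisons


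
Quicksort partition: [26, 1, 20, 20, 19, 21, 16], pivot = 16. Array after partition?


Elements <= 16 go left of pivot.
Result: [1, 16, 20, 20, 19, 21, 26], pivot at index 1


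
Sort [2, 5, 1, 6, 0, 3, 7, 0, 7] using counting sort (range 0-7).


Count array: [2, 1, 1, 1, 0, 1, 1, 2]
Reconstruct: [0, 0, 1, 2, 3, 5, 6, 7, 7]


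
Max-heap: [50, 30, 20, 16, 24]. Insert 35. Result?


Append 35: [50, 30, 20, 16, 24, 35]
Bubble up: swap idx 5(35) with idx 2(20)
Result: [50, 30, 35, 16, 24, 20]


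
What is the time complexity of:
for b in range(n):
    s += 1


Per nesting level: O(n) = O(n)
Complexity: O(n)


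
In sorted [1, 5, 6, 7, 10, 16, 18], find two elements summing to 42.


Two pointers: lo=0, hi=6
No pair sums to 42


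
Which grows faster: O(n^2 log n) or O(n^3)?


n^2 log n grows slower than cubic
O(n^2 log n) is asymptotically smaller; O(n^3) grows faster


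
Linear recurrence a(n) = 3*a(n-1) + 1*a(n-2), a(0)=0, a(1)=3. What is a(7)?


Build bottom-up:
...a(5)=327, a(6)=1080, a(7)=3*1080+1*327=3567


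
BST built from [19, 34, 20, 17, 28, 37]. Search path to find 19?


BST root = 19
Search for 19: compare at each node
Path: [19]


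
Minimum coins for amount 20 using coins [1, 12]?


dp[0]=0; dp[i]=1+min(dp[i-c] for c in coins)
...dp[15]=4, dp[16]=5, dp[17]=6, dp[18]=7, dp[19]=8, dp[20]=9
Minimum coins for 20 = 9


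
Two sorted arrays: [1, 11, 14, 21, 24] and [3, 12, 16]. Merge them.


Compare heads, take smaller each step.
Merged: [1, 3, 11, 12, 14, 16, 21, 24]


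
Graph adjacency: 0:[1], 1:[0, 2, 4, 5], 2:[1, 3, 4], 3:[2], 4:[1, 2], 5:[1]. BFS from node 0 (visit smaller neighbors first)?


BFS queue: start with [0]
Visit order: [0, 1, 2, 4, 5, 3]


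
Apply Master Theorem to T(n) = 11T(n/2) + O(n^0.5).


a=11, b=2, c=0.5. log_2(11)=3.459 > c=0.5. Case 1: O(n^log_b(a)) = O(n^3.459)
Complexity: O(n^3.459)


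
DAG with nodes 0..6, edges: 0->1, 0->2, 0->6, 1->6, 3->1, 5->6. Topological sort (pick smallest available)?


Kahn's algorithm, process smallest node first
Order: [0, 2, 3, 1, 4, 5, 6]


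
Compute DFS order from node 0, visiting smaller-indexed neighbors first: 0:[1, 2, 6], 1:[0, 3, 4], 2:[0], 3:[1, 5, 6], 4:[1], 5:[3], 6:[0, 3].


DFS stack-based: start with [0]
Visit order: [0, 1, 3, 5, 6, 4, 2]


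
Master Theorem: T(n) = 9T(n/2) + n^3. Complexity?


a=9, b=2, c=3. log_2(9)=3.170 > c=3. Case 1: O(n^log_b(a)) = O(n^3.170)
Complexity: O(n^3.170)


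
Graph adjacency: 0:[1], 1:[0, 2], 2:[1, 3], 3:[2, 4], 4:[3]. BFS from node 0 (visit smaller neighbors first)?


BFS queue: start with [0]
Visit order: [0, 1, 2, 3, 4]


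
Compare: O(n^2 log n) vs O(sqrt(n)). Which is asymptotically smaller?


sublinear grows slower than n^2 log n
O(sqrt(n)) is asymptotically smaller; O(n^2 log n) grows faster


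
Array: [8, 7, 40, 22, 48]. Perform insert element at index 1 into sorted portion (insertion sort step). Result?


After one pass: [7, 8, 40, 22, 48]


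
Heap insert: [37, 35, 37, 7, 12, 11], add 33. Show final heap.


Append 33: [37, 35, 37, 7, 12, 11, 33]
Bubble up: no swaps needed
Result: [37, 35, 37, 7, 12, 11, 33]


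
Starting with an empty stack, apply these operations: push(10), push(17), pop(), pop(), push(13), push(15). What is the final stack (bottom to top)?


push(10) -> [10]
push(17) -> [10, 17]
pop() returns 17 -> [10]
pop() returns 10 -> []
push(13) -> [13]
push(15) -> [13, 15]
Final stack (bottom to top): [13, 15]


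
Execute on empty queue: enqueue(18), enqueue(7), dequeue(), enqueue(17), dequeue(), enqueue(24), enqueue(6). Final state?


enqueue(18) -> [18]
enqueue(7) -> [18, 7]
dequeue() returns 18 -> [7]
enqueue(17) -> [7, 17]
dequeue() returns 7 -> [17]
enqueue(24) -> [17, 24]
enqueue(6) -> [17, 24, 6]
Final queue (front to back): [17, 24, 6]


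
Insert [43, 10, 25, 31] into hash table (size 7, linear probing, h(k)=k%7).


Insertions: 43->slot 1; 10->slot 3; 25->slot 4; 31->slot 5
Table: [None, 43, None, 10, 25, 31, None]


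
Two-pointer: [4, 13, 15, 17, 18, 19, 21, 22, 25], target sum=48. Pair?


Two pointers: lo=0, hi=8
No pair sums to 48


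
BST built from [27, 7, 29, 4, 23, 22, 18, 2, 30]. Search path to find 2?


BST root = 27
Search for 2: compare at each node
Path: [27, 7, 4, 2]


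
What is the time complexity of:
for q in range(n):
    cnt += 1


Per nesting level: O(n) = O(n)
Complexity: O(n)


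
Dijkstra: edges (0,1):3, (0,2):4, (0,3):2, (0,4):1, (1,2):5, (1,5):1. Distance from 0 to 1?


Dijkstra from 0:
Distances: {0: 0, 1: 3, 2: 4, 3: 2, 4: 1, 5: 4}
Shortest distance to 1 = 3, path = [0, 1]


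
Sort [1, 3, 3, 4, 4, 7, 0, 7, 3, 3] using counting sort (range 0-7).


Count array: [1, 1, 0, 4, 2, 0, 0, 2]
Reconstruct: [0, 1, 3, 3, 3, 3, 4, 4, 7, 7]


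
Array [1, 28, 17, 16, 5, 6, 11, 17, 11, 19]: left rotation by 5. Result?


Left rotate by 5: [6, 11, 17, 11, 19, 1, 28, 17, 16, 5]


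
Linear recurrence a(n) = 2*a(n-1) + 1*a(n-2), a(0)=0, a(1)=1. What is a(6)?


Build bottom-up:
...a(4)=12, a(5)=29, a(6)=2*29+1*12=70


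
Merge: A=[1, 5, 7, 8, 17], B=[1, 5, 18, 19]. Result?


Compare heads, take smaller each step.
Merged: [1, 1, 5, 5, 7, 8, 17, 18, 19]


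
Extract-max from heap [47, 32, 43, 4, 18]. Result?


Max = 47
Replace root with last, heapify down
Resulting heap: [43, 32, 18, 4]


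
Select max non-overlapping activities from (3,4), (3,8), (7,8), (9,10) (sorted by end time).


Greedy: pick earliest-ending, then skip overlaps.
Selected (3 activities): [(3, 4), (7, 8), (9, 10)]


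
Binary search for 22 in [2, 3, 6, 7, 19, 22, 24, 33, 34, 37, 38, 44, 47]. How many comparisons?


Search for 22:
[0,12] mid=6 arr[6]=24
[0,5] mid=2 arr[2]=6
[3,5] mid=4 arr[4]=19
[5,5] mid=5 arr[5]=22
Total: 4 comparisons


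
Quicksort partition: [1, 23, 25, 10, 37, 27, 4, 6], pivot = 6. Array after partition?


Elements <= 6 go left of pivot.
Result: [1, 4, 6, 10, 37, 27, 23, 25], pivot at index 2


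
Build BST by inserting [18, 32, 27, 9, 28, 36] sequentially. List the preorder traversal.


Root = 18; build tree by BST insertion.
Preorder traversal: [18, 9, 32, 27, 28, 36]


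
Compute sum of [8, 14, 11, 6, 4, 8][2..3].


Prefix sums: [0, 8, 22, 33, 39, 43, 51]
Sum[2..3] = prefix[4] - prefix[2] = 39 - 22 = 17


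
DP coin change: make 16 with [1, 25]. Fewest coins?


dp[0]=0; dp[i]=1+min(dp[i-c] for c in coins)
...dp[11]=11, dp[12]=12, dp[13]=13, dp[14]=14, dp[15]=15, dp[16]=16
Minimum coins for 16 = 16


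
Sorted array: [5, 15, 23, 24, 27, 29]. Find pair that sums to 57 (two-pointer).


Two pointers: lo=0, hi=5
No pair sums to 57


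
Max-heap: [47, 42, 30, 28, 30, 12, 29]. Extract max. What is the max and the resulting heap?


Max = 47
Replace root with last, heapify down
Resulting heap: [42, 30, 30, 28, 29, 12]


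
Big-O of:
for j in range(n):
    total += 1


Per nesting level: O(n) = O(n)
Complexity: O(n)


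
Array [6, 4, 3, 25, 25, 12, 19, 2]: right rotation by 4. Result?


Right rotate by 4: [25, 12, 19, 2, 6, 4, 3, 25]


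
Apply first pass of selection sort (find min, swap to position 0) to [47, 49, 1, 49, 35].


After one pass: [1, 49, 47, 49, 35]


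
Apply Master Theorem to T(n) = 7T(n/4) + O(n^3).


a=7, b=4, c=3. log_4(7)=1.404 < c=3. Case 3: O(n^c) = O(n^3)
Complexity: O(n^3)


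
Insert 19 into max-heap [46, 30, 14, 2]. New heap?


Append 19: [46, 30, 14, 2, 19]
Bubble up: no swaps needed
Result: [46, 30, 14, 2, 19]


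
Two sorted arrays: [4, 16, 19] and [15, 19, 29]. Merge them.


Compare heads, take smaller each step.
Merged: [4, 15, 16, 19, 19, 29]


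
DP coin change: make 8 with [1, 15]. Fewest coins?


dp[0]=0; dp[i]=1+min(dp[i-c] for c in coins)
...dp[3]=3, dp[4]=4, dp[5]=5, dp[6]=6, dp[7]=7, dp[8]=8
Minimum coins for 8 = 8


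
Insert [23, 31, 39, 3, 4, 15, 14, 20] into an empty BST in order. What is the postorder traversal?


Root = 23; build tree by BST insertion.
Postorder traversal: [14, 20, 15, 4, 3, 39, 31, 23]


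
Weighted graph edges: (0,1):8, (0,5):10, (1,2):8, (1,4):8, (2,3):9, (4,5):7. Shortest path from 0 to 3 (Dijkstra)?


Dijkstra from 0:
Distances: {0: 0, 1: 8, 2: 16, 3: 25, 4: 16, 5: 10}
Shortest distance to 3 = 25, path = [0, 1, 2, 3]


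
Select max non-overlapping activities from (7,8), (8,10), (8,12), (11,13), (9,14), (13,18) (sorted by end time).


Greedy: pick earliest-ending, then skip overlaps.
Selected (4 activities): [(7, 8), (8, 10), (11, 13), (13, 18)]


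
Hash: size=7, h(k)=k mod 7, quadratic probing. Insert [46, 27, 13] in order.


Insertions: 46->slot 4; 27->slot 6; 13->slot 0
Table: [13, None, None, None, 46, None, 27]


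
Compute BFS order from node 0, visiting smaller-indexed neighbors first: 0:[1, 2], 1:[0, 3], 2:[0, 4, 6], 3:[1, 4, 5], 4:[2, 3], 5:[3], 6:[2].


BFS queue: start with [0]
Visit order: [0, 1, 2, 3, 4, 6, 5]


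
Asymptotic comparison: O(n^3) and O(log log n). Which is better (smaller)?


double-logarithmic grows slower than cubic
O(log log n) is asymptotically smaller; O(n^3) grows faster


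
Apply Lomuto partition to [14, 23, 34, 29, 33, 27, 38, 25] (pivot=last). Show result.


Elements <= 25 go left of pivot.
Result: [14, 23, 25, 29, 33, 27, 38, 34], pivot at index 2


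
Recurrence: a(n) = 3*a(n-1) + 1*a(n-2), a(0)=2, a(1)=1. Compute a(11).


Build bottom-up:
...a(9)=20824, a(10)=68777, a(11)=3*68777+1*20824=227155


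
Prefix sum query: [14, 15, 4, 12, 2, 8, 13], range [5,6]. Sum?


Prefix sums: [0, 14, 29, 33, 45, 47, 55, 68]
Sum[5..6] = prefix[7] - prefix[5] = 68 - 47 = 21


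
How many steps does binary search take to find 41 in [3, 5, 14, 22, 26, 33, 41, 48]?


Search for 41:
[0,7] mid=3 arr[3]=22
[4,7] mid=5 arr[5]=33
[6,7] mid=6 arr[6]=41
Total: 3 comparisons


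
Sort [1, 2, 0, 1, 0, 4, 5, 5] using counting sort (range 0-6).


Count array: [2, 2, 1, 0, 1, 2, 0]
Reconstruct: [0, 0, 1, 1, 2, 4, 5, 5]


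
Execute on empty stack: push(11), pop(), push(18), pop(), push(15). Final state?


push(11) -> [11]
pop() returns 11 -> []
push(18) -> [18]
pop() returns 18 -> []
push(15) -> [15]
Final stack (bottom to top): [15]


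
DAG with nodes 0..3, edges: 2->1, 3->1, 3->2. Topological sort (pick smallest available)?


Kahn's algorithm, process smallest node first
Order: [0, 3, 2, 1]


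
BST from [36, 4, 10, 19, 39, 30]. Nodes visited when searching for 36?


BST root = 36
Search for 36: compare at each node
Path: [36]


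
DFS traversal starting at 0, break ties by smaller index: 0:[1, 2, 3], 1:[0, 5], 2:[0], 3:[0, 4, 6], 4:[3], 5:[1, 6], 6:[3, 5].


DFS stack-based: start with [0]
Visit order: [0, 1, 5, 6, 3, 4, 2]


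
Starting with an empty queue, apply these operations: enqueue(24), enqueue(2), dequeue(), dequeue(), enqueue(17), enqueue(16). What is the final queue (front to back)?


enqueue(24) -> [24]
enqueue(2) -> [24, 2]
dequeue() returns 24 -> [2]
dequeue() returns 2 -> []
enqueue(17) -> [17]
enqueue(16) -> [17, 16]
Final queue (front to back): [17, 16]


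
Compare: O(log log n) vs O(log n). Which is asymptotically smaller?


double-logarithmic grows slower than logarithmic
O(log log n) is asymptotically smaller; O(log n) grows faster


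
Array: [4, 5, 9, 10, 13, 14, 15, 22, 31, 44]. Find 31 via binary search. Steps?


Search for 31:
[0,9] mid=4 arr[4]=13
[5,9] mid=7 arr[7]=22
[8,9] mid=8 arr[8]=31
Total: 3 comparisons


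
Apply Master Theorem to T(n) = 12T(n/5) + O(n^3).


a=12, b=5, c=3. log_5(12)=1.544 < c=3. Case 3: O(n^c) = O(n^3)
Complexity: O(n^3)


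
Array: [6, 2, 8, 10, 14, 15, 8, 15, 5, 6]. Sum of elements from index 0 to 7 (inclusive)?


Prefix sums: [0, 6, 8, 16, 26, 40, 55, 63, 78, 83, 89]
Sum[0..7] = prefix[8] - prefix[0] = 78 - 0 = 78


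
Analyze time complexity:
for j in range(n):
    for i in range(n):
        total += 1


Per nesting level: O(n) * O(n) = O(n^2)
Complexity: O(n^2)


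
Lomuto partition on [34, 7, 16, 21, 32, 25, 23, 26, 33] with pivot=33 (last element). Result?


Elements <= 33 go left of pivot.
Result: [7, 16, 21, 32, 25, 23, 26, 33, 34], pivot at index 7


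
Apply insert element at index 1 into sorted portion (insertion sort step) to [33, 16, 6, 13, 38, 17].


After one pass: [16, 33, 6, 13, 38, 17]


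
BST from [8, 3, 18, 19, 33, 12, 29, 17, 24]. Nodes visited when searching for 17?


BST root = 8
Search for 17: compare at each node
Path: [8, 18, 12, 17]


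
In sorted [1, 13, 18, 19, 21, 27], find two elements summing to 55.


Two pointers: lo=0, hi=5
No pair sums to 55


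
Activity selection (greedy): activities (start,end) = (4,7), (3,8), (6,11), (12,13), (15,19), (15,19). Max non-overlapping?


Greedy: pick earliest-ending, then skip overlaps.
Selected (3 activities): [(4, 7), (12, 13), (15, 19)]


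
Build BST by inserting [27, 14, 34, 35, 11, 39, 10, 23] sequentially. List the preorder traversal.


Root = 27; build tree by BST insertion.
Preorder traversal: [27, 14, 11, 10, 23, 34, 35, 39]


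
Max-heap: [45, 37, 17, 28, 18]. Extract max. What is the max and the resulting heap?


Max = 45
Replace root with last, heapify down
Resulting heap: [37, 28, 17, 18]


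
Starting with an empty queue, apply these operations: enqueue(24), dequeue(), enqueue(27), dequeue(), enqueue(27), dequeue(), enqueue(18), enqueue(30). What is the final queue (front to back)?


enqueue(24) -> [24]
dequeue() returns 24 -> []
enqueue(27) -> [27]
dequeue() returns 27 -> []
enqueue(27) -> [27]
dequeue() returns 27 -> []
enqueue(18) -> [18]
enqueue(30) -> [18, 30]
Final queue (front to back): [18, 30]


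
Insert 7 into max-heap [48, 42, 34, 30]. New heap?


Append 7: [48, 42, 34, 30, 7]
Bubble up: no swaps needed
Result: [48, 42, 34, 30, 7]


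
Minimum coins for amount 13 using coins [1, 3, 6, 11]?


dp[0]=0; dp[i]=1+min(dp[i-c] for c in coins)
...dp[8]=3, dp[9]=2, dp[10]=3, dp[11]=1, dp[12]=2, dp[13]=3
Minimum coins for 13 = 3


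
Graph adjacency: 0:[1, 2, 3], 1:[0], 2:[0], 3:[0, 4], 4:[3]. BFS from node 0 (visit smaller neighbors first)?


BFS queue: start with [0]
Visit order: [0, 1, 2, 3, 4]


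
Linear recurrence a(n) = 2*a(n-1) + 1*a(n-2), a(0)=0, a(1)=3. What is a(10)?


Build bottom-up:
...a(8)=1224, a(9)=2955, a(10)=2*2955+1*1224=7134


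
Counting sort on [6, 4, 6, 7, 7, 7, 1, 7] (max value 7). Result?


Count array: [0, 1, 0, 0, 1, 0, 2, 4]
Reconstruct: [1, 4, 6, 6, 7, 7, 7, 7]


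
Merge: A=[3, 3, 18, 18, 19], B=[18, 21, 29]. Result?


Compare heads, take smaller each step.
Merged: [3, 3, 18, 18, 18, 19, 21, 29]


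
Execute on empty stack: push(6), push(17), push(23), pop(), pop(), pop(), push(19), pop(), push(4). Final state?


push(6) -> [6]
push(17) -> [6, 17]
push(23) -> [6, 17, 23]
pop() returns 23 -> [6, 17]
pop() returns 17 -> [6]
pop() returns 6 -> []
push(19) -> [19]
pop() returns 19 -> []
push(4) -> [4]
Final stack (bottom to top): [4]


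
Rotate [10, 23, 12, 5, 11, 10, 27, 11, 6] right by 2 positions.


Right rotate by 2: [11, 6, 10, 23, 12, 5, 11, 10, 27]


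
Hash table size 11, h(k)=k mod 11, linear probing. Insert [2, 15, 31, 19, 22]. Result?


Insertions: 2->slot 2; 15->slot 4; 31->slot 9; 19->slot 8; 22->slot 0
Table: [22, None, 2, None, 15, None, None, None, 19, 31, None]


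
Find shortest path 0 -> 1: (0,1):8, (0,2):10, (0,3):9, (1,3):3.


Dijkstra from 0:
Distances: {0: 0, 1: 8, 2: 10, 3: 9}
Shortest distance to 1 = 8, path = [0, 1]


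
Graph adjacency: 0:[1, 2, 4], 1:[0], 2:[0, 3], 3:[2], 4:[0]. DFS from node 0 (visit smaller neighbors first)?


DFS stack-based: start with [0]
Visit order: [0, 1, 2, 3, 4]


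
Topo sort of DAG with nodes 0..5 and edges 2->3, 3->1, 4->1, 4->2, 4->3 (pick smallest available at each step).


Kahn's algorithm, process smallest node first
Order: [0, 4, 2, 3, 1, 5]


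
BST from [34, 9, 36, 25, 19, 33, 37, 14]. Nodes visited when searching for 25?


BST root = 34
Search for 25: compare at each node
Path: [34, 9, 25]


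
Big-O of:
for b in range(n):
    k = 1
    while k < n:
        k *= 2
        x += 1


Per nesting level: O(n) * O(log n) = O(n log n)
Complexity: O(n log n)


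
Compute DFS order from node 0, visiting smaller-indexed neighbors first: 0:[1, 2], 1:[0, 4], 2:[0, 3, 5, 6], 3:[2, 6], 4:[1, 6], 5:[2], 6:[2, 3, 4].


DFS stack-based: start with [0]
Visit order: [0, 1, 4, 6, 2, 3, 5]


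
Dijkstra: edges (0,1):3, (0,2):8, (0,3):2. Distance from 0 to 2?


Dijkstra from 0:
Distances: {0: 0, 1: 3, 2: 8, 3: 2}
Shortest distance to 2 = 8, path = [0, 2]


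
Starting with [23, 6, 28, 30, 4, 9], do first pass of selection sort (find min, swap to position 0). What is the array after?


After one pass: [4, 6, 28, 30, 23, 9]


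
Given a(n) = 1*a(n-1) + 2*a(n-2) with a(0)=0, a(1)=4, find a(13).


Build bottom-up:
...a(11)=2732, a(12)=5460, a(13)=1*5460+2*2732=10924


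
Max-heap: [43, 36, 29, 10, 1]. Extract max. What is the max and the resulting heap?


Max = 43
Replace root with last, heapify down
Resulting heap: [36, 10, 29, 1]


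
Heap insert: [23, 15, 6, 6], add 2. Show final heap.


Append 2: [23, 15, 6, 6, 2]
Bubble up: no swaps needed
Result: [23, 15, 6, 6, 2]


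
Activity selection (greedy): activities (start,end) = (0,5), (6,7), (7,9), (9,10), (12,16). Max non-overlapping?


Greedy: pick earliest-ending, then skip overlaps.
Selected (5 activities): [(0, 5), (6, 7), (7, 9), (9, 10), (12, 16)]


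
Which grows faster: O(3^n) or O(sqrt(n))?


sublinear grows slower than exponential (base 3)
O(sqrt(n)) is asymptotically smaller; O(3^n) grows faster


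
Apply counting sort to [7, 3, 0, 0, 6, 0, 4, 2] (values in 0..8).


Count array: [3, 0, 1, 1, 1, 0, 1, 1, 0]
Reconstruct: [0, 0, 0, 2, 3, 4, 6, 7]


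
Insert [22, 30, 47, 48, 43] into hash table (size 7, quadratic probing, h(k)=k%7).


Insertions: 22->slot 1; 30->slot 2; 47->slot 5; 48->slot 6; 43->slot 3
Table: [None, 22, 30, 43, None, 47, 48]


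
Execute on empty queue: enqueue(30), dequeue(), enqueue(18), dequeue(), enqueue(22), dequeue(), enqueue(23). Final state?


enqueue(30) -> [30]
dequeue() returns 30 -> []
enqueue(18) -> [18]
dequeue() returns 18 -> []
enqueue(22) -> [22]
dequeue() returns 22 -> []
enqueue(23) -> [23]
Final queue (front to back): [23]


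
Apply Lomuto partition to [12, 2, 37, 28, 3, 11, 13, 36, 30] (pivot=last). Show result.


Elements <= 30 go left of pivot.
Result: [12, 2, 28, 3, 11, 13, 30, 36, 37], pivot at index 6


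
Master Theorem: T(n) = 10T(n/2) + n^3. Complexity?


a=10, b=2, c=3. log_2(10)=3.322 > c=3. Case 1: O(n^log_b(a)) = O(n^3.322)
Complexity: O(n^3.322)


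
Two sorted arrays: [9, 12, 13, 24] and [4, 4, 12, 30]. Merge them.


Compare heads, take smaller each step.
Merged: [4, 4, 9, 12, 12, 13, 24, 30]


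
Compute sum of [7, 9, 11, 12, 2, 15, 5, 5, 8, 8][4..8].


Prefix sums: [0, 7, 16, 27, 39, 41, 56, 61, 66, 74, 82]
Sum[4..8] = prefix[9] - prefix[4] = 74 - 39 = 35


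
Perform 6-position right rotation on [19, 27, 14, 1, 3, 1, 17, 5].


Right rotate by 6: [14, 1, 3, 1, 17, 5, 19, 27]


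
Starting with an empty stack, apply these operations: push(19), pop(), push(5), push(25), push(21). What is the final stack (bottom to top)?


push(19) -> [19]
pop() returns 19 -> []
push(5) -> [5]
push(25) -> [5, 25]
push(21) -> [5, 25, 21]
Final stack (bottom to top): [5, 25, 21]


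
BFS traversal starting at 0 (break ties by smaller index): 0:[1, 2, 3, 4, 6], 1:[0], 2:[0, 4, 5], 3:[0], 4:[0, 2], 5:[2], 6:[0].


BFS queue: start with [0]
Visit order: [0, 1, 2, 3, 4, 6, 5]


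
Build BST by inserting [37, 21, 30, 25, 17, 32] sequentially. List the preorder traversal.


Root = 37; build tree by BST insertion.
Preorder traversal: [37, 21, 17, 30, 25, 32]


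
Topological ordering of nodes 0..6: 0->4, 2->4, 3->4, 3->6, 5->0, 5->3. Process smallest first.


Kahn's algorithm, process smallest node first
Order: [1, 2, 5, 0, 3, 4, 6]


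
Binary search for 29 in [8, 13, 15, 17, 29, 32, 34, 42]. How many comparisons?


Search for 29:
[0,7] mid=3 arr[3]=17
[4,7] mid=5 arr[5]=32
[4,4] mid=4 arr[4]=29
Total: 3 comparisons


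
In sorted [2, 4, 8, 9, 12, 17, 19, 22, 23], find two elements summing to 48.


Two pointers: lo=0, hi=8
No pair sums to 48


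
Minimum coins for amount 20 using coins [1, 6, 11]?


dp[0]=0; dp[i]=1+min(dp[i-c] for c in coins)
...dp[15]=5, dp[16]=6, dp[17]=2, dp[18]=3, dp[19]=4, dp[20]=5
Minimum coins for 20 = 5


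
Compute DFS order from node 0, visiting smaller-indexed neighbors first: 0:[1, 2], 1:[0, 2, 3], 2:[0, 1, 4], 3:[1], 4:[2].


DFS stack-based: start with [0]
Visit order: [0, 1, 2, 4, 3]


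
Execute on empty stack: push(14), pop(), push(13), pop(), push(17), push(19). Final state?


push(14) -> [14]
pop() returns 14 -> []
push(13) -> [13]
pop() returns 13 -> []
push(17) -> [17]
push(19) -> [17, 19]
Final stack (bottom to top): [17, 19]


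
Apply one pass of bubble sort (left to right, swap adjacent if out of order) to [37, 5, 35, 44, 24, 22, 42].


After one pass: [5, 35, 37, 24, 22, 42, 44]


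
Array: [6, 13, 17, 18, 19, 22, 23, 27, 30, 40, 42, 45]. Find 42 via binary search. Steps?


Search for 42:
[0,11] mid=5 arr[5]=22
[6,11] mid=8 arr[8]=30
[9,11] mid=10 arr[10]=42
Total: 3 comparisons


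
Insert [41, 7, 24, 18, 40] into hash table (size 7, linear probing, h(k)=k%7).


Insertions: 41->slot 6; 7->slot 0; 24->slot 3; 18->slot 4; 40->slot 5
Table: [7, None, None, 24, 18, 40, 41]


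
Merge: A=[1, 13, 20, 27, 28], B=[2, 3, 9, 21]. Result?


Compare heads, take smaller each step.
Merged: [1, 2, 3, 9, 13, 20, 21, 27, 28]


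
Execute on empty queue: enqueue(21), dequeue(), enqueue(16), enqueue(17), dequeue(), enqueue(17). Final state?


enqueue(21) -> [21]
dequeue() returns 21 -> []
enqueue(16) -> [16]
enqueue(17) -> [16, 17]
dequeue() returns 16 -> [17]
enqueue(17) -> [17, 17]
Final queue (front to back): [17, 17]


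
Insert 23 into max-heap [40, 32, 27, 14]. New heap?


Append 23: [40, 32, 27, 14, 23]
Bubble up: no swaps needed
Result: [40, 32, 27, 14, 23]


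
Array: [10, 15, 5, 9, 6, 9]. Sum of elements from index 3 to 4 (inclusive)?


Prefix sums: [0, 10, 25, 30, 39, 45, 54]
Sum[3..4] = prefix[5] - prefix[3] = 45 - 30 = 15


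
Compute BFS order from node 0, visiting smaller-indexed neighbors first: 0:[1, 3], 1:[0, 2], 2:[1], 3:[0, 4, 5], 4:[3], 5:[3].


BFS queue: start with [0]
Visit order: [0, 1, 3, 2, 4, 5]


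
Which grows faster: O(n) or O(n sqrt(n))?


linear grows slower than n^1.5
O(n) is asymptotically smaller; O(n sqrt(n)) grows faster


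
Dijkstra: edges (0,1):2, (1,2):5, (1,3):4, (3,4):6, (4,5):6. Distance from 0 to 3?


Dijkstra from 0:
Distances: {0: 0, 1: 2, 2: 7, 3: 6, 4: 12, 5: 18}
Shortest distance to 3 = 6, path = [0, 1, 3]


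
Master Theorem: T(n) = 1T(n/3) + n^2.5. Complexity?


a=1, b=3, c=2.5. log_3(1)=0 < c=2.5. Case 3: O(n^c) = O(n^2.500)
Complexity: O(n^2.500)


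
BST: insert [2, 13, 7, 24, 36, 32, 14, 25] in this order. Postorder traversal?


Root = 2; build tree by BST insertion.
Postorder traversal: [7, 14, 25, 32, 36, 24, 13, 2]


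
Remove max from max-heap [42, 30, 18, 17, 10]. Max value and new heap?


Max = 42
Replace root with last, heapify down
Resulting heap: [30, 17, 18, 10]


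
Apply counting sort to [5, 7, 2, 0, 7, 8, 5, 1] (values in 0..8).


Count array: [1, 1, 1, 0, 0, 2, 0, 2, 1]
Reconstruct: [0, 1, 2, 5, 5, 7, 7, 8]


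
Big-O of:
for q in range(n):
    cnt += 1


Per nesting level: O(n) = O(n)
Complexity: O(n)


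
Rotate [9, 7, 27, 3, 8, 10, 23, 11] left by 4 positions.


Left rotate by 4: [8, 10, 23, 11, 9, 7, 27, 3]


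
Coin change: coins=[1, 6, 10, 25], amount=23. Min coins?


dp[0]=0; dp[i]=1+min(dp[i-c] for c in coins)
...dp[18]=3, dp[19]=4, dp[20]=2, dp[21]=3, dp[22]=3, dp[23]=4
Minimum coins for 23 = 4


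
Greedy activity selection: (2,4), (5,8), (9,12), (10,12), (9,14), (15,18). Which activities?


Greedy: pick earliest-ending, then skip overlaps.
Selected (4 activities): [(2, 4), (5, 8), (9, 12), (15, 18)]


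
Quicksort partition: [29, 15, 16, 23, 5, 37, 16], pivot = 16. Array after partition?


Elements <= 16 go left of pivot.
Result: [15, 16, 5, 16, 29, 37, 23], pivot at index 3


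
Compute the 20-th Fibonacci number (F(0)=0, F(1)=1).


F(n)=F(n-1)+F(n-2)
...F(18)=2584, F(19)=4181, F(20)=6765


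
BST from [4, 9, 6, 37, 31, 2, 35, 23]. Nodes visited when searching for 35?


BST root = 4
Search for 35: compare at each node
Path: [4, 9, 37, 31, 35]


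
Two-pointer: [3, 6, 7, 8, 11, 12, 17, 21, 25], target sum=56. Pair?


Two pointers: lo=0, hi=8
No pair sums to 56


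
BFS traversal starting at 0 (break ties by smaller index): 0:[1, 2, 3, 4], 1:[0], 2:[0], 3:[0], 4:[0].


BFS queue: start with [0]
Visit order: [0, 1, 2, 3, 4]


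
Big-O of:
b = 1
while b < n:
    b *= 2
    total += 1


Per nesting level: O(log n) = O(log n)
Complexity: O(log n)


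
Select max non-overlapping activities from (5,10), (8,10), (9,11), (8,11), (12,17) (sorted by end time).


Greedy: pick earliest-ending, then skip overlaps.
Selected (2 activities): [(5, 10), (12, 17)]


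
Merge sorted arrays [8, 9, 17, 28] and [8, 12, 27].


Compare heads, take smaller each step.
Merged: [8, 8, 9, 12, 17, 27, 28]


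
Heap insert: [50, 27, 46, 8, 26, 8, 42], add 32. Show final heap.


Append 32: [50, 27, 46, 8, 26, 8, 42, 32]
Bubble up: swap idx 7(32) with idx 3(8); swap idx 3(32) with idx 1(27)
Result: [50, 32, 46, 27, 26, 8, 42, 8]


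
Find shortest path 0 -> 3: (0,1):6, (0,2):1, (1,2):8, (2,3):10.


Dijkstra from 0:
Distances: {0: 0, 1: 6, 2: 1, 3: 11}
Shortest distance to 3 = 11, path = [0, 2, 3]


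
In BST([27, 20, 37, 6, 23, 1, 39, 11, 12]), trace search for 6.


BST root = 27
Search for 6: compare at each node
Path: [27, 20, 6]


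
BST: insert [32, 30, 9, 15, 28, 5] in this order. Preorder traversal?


Root = 32; build tree by BST insertion.
Preorder traversal: [32, 30, 9, 5, 15, 28]


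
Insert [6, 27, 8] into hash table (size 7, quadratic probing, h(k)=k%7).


Insertions: 6->slot 6; 27->slot 0; 8->slot 1
Table: [27, 8, None, None, None, None, 6]


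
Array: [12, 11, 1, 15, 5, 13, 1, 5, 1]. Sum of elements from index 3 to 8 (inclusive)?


Prefix sums: [0, 12, 23, 24, 39, 44, 57, 58, 63, 64]
Sum[3..8] = prefix[9] - prefix[3] = 64 - 24 = 40


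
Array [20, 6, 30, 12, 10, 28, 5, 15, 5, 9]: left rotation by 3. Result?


Left rotate by 3: [12, 10, 28, 5, 15, 5, 9, 20, 6, 30]


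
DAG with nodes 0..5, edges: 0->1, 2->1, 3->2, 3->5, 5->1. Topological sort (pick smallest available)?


Kahn's algorithm, process smallest node first
Order: [0, 3, 2, 4, 5, 1]


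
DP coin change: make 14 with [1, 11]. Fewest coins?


dp[0]=0; dp[i]=1+min(dp[i-c] for c in coins)
...dp[9]=9, dp[10]=10, dp[11]=1, dp[12]=2, dp[13]=3, dp[14]=4
Minimum coins for 14 = 4


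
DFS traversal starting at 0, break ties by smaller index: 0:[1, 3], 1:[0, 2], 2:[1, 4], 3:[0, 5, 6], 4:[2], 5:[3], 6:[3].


DFS stack-based: start with [0]
Visit order: [0, 1, 2, 4, 3, 5, 6]


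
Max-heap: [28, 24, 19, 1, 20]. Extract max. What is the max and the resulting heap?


Max = 28
Replace root with last, heapify down
Resulting heap: [24, 20, 19, 1]


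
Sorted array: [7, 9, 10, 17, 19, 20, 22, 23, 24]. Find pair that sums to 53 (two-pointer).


Two pointers: lo=0, hi=8
No pair sums to 53


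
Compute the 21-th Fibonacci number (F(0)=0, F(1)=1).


F(n)=F(n-1)+F(n-2)
...F(19)=4181, F(20)=6765, F(21)=10946


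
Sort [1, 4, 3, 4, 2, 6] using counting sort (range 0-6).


Count array: [0, 1, 1, 1, 2, 0, 1]
Reconstruct: [1, 2, 3, 4, 4, 6]


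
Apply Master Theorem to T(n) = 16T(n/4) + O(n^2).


a=16, b=4, c=2. log_4(16)=2 = c=2. Case 2: O(n^c log n) = O(n^2 log n)
Complexity: O(n^2 log n)


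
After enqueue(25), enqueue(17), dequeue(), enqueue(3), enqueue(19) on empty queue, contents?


enqueue(25) -> [25]
enqueue(17) -> [25, 17]
dequeue() returns 25 -> [17]
enqueue(3) -> [17, 3]
enqueue(19) -> [17, 3, 19]
Final queue (front to back): [17, 3, 19]


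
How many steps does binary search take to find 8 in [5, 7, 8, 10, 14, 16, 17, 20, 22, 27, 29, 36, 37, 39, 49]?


Search for 8:
[0,14] mid=7 arr[7]=20
[0,6] mid=3 arr[3]=10
[0,2] mid=1 arr[1]=7
[2,2] mid=2 arr[2]=8
Total: 4 comparisons


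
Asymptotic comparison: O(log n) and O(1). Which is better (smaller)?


constant grows slower than logarithmic
O(1) is asymptotically smaller; O(log n) grows faster


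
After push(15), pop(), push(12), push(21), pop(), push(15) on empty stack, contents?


push(15) -> [15]
pop() returns 15 -> []
push(12) -> [12]
push(21) -> [12, 21]
pop() returns 21 -> [12]
push(15) -> [12, 15]
Final stack (bottom to top): [12, 15]


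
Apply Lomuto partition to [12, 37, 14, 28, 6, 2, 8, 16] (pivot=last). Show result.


Elements <= 16 go left of pivot.
Result: [12, 14, 6, 2, 8, 16, 37, 28], pivot at index 5


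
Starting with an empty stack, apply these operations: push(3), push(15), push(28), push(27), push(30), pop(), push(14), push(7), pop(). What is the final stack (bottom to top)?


push(3) -> [3]
push(15) -> [3, 15]
push(28) -> [3, 15, 28]
push(27) -> [3, 15, 28, 27]
push(30) -> [3, 15, 28, 27, 30]
pop() returns 30 -> [3, 15, 28, 27]
push(14) -> [3, 15, 28, 27, 14]
push(7) -> [3, 15, 28, 27, 14, 7]
pop() returns 7 -> [3, 15, 28, 27, 14]
Final stack (bottom to top): [3, 15, 28, 27, 14]


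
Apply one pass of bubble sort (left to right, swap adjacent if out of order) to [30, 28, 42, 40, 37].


After one pass: [28, 30, 40, 37, 42]


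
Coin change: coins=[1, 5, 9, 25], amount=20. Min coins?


dp[0]=0; dp[i]=1+min(dp[i-c] for c in coins)
...dp[15]=3, dp[16]=4, dp[17]=5, dp[18]=2, dp[19]=3, dp[20]=4
Minimum coins for 20 = 4


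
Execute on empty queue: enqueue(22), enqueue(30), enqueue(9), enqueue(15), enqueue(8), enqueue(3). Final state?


enqueue(22) -> [22]
enqueue(30) -> [22, 30]
enqueue(9) -> [22, 30, 9]
enqueue(15) -> [22, 30, 9, 15]
enqueue(8) -> [22, 30, 9, 15, 8]
enqueue(3) -> [22, 30, 9, 15, 8, 3]
Final queue (front to back): [22, 30, 9, 15, 8, 3]


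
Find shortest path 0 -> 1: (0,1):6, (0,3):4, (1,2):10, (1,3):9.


Dijkstra from 0:
Distances: {0: 0, 1: 6, 2: 16, 3: 4}
Shortest distance to 1 = 6, path = [0, 1]


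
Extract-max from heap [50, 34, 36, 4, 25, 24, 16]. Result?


Max = 50
Replace root with last, heapify down
Resulting heap: [36, 34, 24, 4, 25, 16]


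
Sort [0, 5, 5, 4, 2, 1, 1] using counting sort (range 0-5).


Count array: [1, 2, 1, 0, 1, 2]
Reconstruct: [0, 1, 1, 2, 4, 5, 5]


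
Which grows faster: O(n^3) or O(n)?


linear grows slower than cubic
O(n) is asymptotically smaller; O(n^3) grows faster


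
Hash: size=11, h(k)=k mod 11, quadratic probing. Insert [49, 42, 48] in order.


Insertions: 49->slot 5; 42->slot 9; 48->slot 4
Table: [None, None, None, None, 48, 49, None, None, None, 42, None]


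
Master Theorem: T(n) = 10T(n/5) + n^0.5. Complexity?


a=10, b=5, c=0.5. log_5(10)=1.431 > c=0.5. Case 1: O(n^log_b(a)) = O(n^1.431)
Complexity: O(n^1.431)


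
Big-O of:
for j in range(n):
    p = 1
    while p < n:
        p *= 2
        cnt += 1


Per nesting level: O(n) * O(log n) = O(n log n)
Complexity: O(n log n)


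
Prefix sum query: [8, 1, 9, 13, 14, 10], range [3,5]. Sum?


Prefix sums: [0, 8, 9, 18, 31, 45, 55]
Sum[3..5] = prefix[6] - prefix[3] = 55 - 18 = 37


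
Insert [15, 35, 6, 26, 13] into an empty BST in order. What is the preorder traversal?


Root = 15; build tree by BST insertion.
Preorder traversal: [15, 6, 13, 35, 26]


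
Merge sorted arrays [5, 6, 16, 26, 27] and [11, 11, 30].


Compare heads, take smaller each step.
Merged: [5, 6, 11, 11, 16, 26, 27, 30]


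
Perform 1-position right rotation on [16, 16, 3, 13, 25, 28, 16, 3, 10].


Right rotate by 1: [10, 16, 16, 3, 13, 25, 28, 16, 3]


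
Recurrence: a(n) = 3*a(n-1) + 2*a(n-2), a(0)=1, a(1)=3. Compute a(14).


Build bottom-up:
...a(12)=3598219, a(13)=12815247, a(14)=3*12815247+2*3598219=45642179


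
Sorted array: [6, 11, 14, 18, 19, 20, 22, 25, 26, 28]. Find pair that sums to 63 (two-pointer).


Two pointers: lo=0, hi=9
No pair sums to 63


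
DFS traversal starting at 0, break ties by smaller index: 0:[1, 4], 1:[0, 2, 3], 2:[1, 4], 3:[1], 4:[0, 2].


DFS stack-based: start with [0]
Visit order: [0, 1, 2, 4, 3]


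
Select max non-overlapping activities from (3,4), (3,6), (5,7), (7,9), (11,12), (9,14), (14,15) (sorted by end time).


Greedy: pick earliest-ending, then skip overlaps.
Selected (5 activities): [(3, 4), (5, 7), (7, 9), (11, 12), (14, 15)]


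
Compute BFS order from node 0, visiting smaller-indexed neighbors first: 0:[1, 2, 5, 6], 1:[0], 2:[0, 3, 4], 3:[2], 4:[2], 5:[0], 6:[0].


BFS queue: start with [0]
Visit order: [0, 1, 2, 5, 6, 3, 4]


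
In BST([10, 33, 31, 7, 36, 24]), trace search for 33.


BST root = 10
Search for 33: compare at each node
Path: [10, 33]


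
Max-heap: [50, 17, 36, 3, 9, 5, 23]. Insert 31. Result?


Append 31: [50, 17, 36, 3, 9, 5, 23, 31]
Bubble up: swap idx 7(31) with idx 3(3); swap idx 3(31) with idx 1(17)
Result: [50, 31, 36, 17, 9, 5, 23, 3]


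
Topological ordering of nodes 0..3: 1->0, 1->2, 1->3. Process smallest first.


Kahn's algorithm, process smallest node first
Order: [1, 0, 2, 3]


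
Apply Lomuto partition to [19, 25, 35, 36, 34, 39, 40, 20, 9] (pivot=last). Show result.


Elements <= 9 go left of pivot.
Result: [9, 25, 35, 36, 34, 39, 40, 20, 19], pivot at index 0


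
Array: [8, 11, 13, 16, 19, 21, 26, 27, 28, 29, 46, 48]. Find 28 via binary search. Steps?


Search for 28:
[0,11] mid=5 arr[5]=21
[6,11] mid=8 arr[8]=28
Total: 2 comparisons


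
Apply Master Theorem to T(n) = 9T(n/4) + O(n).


a=9, b=4, c=1. log_4(9)=1.585 > c=1. Case 1: O(n^log_b(a)) = O(n^1.585)
Complexity: O(n^1.585)


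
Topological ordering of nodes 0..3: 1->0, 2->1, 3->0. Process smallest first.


Kahn's algorithm, process smallest node first
Order: [2, 1, 3, 0]


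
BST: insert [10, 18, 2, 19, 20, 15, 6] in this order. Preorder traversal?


Root = 10; build tree by BST insertion.
Preorder traversal: [10, 2, 6, 18, 15, 19, 20]


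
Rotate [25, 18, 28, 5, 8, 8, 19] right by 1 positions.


Right rotate by 1: [19, 25, 18, 28, 5, 8, 8]


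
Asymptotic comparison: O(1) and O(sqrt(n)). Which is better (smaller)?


constant grows slower than sublinear
O(1) is asymptotically smaller; O(sqrt(n)) grows faster


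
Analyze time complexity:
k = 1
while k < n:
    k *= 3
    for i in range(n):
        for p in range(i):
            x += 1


Per nesting level: O(log n) * O(n) * O(n) [triangular over i] = O(n^2 log n)
Complexity: O(n^2 log n)


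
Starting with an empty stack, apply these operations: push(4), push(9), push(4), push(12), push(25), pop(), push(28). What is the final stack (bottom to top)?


push(4) -> [4]
push(9) -> [4, 9]
push(4) -> [4, 9, 4]
push(12) -> [4, 9, 4, 12]
push(25) -> [4, 9, 4, 12, 25]
pop() returns 25 -> [4, 9, 4, 12]
push(28) -> [4, 9, 4, 12, 28]
Final stack (bottom to top): [4, 9, 4, 12, 28]


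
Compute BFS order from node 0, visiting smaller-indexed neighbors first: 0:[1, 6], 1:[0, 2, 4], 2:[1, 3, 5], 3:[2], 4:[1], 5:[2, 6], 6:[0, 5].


BFS queue: start with [0]
Visit order: [0, 1, 6, 2, 4, 5, 3]


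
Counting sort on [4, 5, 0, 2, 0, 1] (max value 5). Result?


Count array: [2, 1, 1, 0, 1, 1]
Reconstruct: [0, 0, 1, 2, 4, 5]


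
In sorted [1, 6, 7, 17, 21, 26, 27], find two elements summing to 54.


Two pointers: lo=0, hi=6
No pair sums to 54


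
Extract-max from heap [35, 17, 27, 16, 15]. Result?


Max = 35
Replace root with last, heapify down
Resulting heap: [27, 17, 15, 16]


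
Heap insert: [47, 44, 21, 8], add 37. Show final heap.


Append 37: [47, 44, 21, 8, 37]
Bubble up: no swaps needed
Result: [47, 44, 21, 8, 37]


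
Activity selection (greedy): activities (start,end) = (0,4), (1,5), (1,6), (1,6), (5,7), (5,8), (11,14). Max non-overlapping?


Greedy: pick earliest-ending, then skip overlaps.
Selected (3 activities): [(0, 4), (5, 7), (11, 14)]


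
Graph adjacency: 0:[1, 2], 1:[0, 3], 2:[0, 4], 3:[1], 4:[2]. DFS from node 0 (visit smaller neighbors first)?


DFS stack-based: start with [0]
Visit order: [0, 1, 3, 2, 4]


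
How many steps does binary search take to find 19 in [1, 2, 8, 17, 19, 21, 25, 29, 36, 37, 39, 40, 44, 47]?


Search for 19:
[0,13] mid=6 arr[6]=25
[0,5] mid=2 arr[2]=8
[3,5] mid=4 arr[4]=19
Total: 3 comparisons


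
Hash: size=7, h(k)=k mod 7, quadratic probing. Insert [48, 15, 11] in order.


Insertions: 48->slot 6; 15->slot 1; 11->slot 4
Table: [None, 15, None, None, 11, None, 48]


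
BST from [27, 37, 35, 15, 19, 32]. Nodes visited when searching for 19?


BST root = 27
Search for 19: compare at each node
Path: [27, 15, 19]


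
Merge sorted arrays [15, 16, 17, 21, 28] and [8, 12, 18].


Compare heads, take smaller each step.
Merged: [8, 12, 15, 16, 17, 18, 21, 28]


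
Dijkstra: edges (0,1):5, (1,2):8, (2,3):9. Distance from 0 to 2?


Dijkstra from 0:
Distances: {0: 0, 1: 5, 2: 13, 3: 22}
Shortest distance to 2 = 13, path = [0, 1, 2]


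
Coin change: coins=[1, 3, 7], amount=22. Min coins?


dp[0]=0; dp[i]=1+min(dp[i-c] for c in coins)
...dp[17]=3, dp[18]=4, dp[19]=5, dp[20]=4, dp[21]=3, dp[22]=4
Minimum coins for 22 = 4


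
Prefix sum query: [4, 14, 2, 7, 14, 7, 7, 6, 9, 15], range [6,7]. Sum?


Prefix sums: [0, 4, 18, 20, 27, 41, 48, 55, 61, 70, 85]
Sum[6..7] = prefix[8] - prefix[6] = 61 - 48 = 13


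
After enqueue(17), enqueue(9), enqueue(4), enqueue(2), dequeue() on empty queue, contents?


enqueue(17) -> [17]
enqueue(9) -> [17, 9]
enqueue(4) -> [17, 9, 4]
enqueue(2) -> [17, 9, 4, 2]
dequeue() returns 17 -> [9, 4, 2]
Final queue (front to back): [9, 4, 2]
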